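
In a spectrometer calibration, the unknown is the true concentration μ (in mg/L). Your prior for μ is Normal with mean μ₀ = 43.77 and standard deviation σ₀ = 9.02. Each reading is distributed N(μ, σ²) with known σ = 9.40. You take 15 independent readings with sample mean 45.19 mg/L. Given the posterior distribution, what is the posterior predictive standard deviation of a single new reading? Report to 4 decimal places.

9.6878

For Normal data with known variance σ², a Normal(μ₀, σ₀²) prior on μ is conjugate. Posterior precision = 1/σ₀² + n/σ²; posterior mean is the precision-weighted average of μ₀ and x̄.
σ₀² = 9.02² = 81.3604, σ² = 9.40² = 88.36; σ² + n·σ₀² = 88.36 + 15·81.3604 = 1308.766.
Posterior precision = 1/σ₀² + n/σ² = 1/81.3604 + 15/88.36 = (σ² + n·σ₀²)/(σ₀²σ²) = 1308.766/(81.3604·88.36); posterior variance σₙ² = σ₀²σ²/(σ² + n·σ₀²) = 81.3604·88.36/1308.766 = 5.492964.
Predictive variance for one new observation = σₙ² + σ² = 81.3604·88.36/1308.766 + 88.36 = σ²·(σ₀² + 1308.766)/1308.766 = 88.36·1390.1264/1308.766 = 93.852964; SD = √(88.36·1390.1264/1308.766) = 9.6878.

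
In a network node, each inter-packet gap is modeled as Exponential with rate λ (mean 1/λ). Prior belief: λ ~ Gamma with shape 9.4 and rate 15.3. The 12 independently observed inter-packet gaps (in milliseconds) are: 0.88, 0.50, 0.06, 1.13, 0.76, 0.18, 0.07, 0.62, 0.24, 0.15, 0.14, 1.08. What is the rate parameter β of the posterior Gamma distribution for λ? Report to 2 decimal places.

21.11

With a Gamma(shape α, rate β) prior on the exponential rate λ, the posterior after n observations with total T = Σxᵢ is Gamma(α+n, β+T).
Sum of observations T = 5.81 milliseconds; n = 12.
Posterior: Gamma(9.4+12, 15.3+5.81) = Gamma(21.4, 21.11).
Posterior β = 21.11.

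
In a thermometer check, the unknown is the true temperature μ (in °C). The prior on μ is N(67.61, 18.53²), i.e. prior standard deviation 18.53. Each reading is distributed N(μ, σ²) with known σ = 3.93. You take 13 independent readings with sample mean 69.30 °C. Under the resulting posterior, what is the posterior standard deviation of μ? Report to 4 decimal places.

For Normal data with known variance σ², a Normal(μ₀, σ₀²) prior on μ is conjugate. Posterior precision = 1/σ₀² + n/σ²; posterior mean is the precision-weighted average of μ₀ and x̄.
σ₀² = 18.53² = 343.3609, σ² = 3.93² = 15.4449; σ² + n·σ₀² = 15.4449 + 13·343.3609 = 4479.1366.
Posterior precision = 1/σ₀² + n/σ² = 1/343.3609 + 13/15.4449 = (σ² + n·σ₀²)/(σ₀²σ²) = 4479.1366/(343.3609·15.4449); posterior variance σₙ² = σ₀²σ²/(σ² + n·σ₀²) = 343.3609·15.4449/4479.1366 = 1.183973.
Posterior SD = √σₙ² = √(343.3609·15.4449/4479.1366) = 1.0881.

1.0881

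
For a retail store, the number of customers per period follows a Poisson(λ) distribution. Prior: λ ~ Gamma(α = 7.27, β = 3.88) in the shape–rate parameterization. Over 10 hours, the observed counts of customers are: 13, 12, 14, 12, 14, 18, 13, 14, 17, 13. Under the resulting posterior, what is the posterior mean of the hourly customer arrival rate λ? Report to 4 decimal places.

10.6102

With a Gamma(shape α, rate β) prior, the Poisson likelihood is conjugate: the posterior is Gamma(α + ΣXᵢ, β + n).
Sum of counts S = 140 over n = 10 hours.
Posterior: Gamma(α+S, β+n) = Gamma(7.27+140, 3.88+10) = Gamma(147.27, 13.88).
Posterior mean = α/β = 147.27/13.88 = 10.6102.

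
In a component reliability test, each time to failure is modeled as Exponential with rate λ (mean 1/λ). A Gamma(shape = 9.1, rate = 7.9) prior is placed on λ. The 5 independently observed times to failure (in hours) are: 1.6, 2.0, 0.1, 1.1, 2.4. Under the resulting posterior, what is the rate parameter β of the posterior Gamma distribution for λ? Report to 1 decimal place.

With a Gamma(shape α, rate β) prior on the exponential rate λ, the posterior after n observations with total T = Σxᵢ is Gamma(α+n, β+T).
Sum of observations T = 7.2 hours; n = 5.
Posterior: Gamma(9.1+5, 7.9+7.2) = Gamma(14.1, 15.1).
Posterior β = 15.1.

15.1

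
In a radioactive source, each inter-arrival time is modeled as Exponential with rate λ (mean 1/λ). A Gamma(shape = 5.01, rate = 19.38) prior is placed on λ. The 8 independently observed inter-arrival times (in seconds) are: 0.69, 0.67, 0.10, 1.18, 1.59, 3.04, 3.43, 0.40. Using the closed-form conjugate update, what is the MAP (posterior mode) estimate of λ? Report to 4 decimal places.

With a Gamma(shape α, rate β) prior on the exponential rate λ, the posterior after n observations with total T = Σxᵢ is Gamma(α+n, β+T).
Sum of observations T = 11.10 seconds; n = 8.
Posterior: Gamma(5.01+8, 19.38+11.10) = Gamma(13.01, 30.48).
Mode = (α−1)/β = 0.3940.

0.3940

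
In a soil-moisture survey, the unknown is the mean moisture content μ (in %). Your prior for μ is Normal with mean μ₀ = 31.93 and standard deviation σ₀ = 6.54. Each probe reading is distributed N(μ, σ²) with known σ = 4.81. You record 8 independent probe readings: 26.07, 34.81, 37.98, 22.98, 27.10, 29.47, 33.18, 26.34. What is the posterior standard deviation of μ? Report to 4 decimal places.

1.6459

For Normal data with known variance σ², a Normal(μ₀, σ₀²) prior on μ is conjugate. Posterior precision = 1/σ₀² + n/σ²; posterior mean is the precision-weighted average of μ₀ and x̄.
σ₀² = 6.54² = 42.7716, σ² = 4.81² = 23.1361; σ² + n·σ₀² = 23.1361 + 8·42.7716 = 365.3089.
Posterior precision = 1/σ₀² + n/σ² = 1/42.7716 + 8/23.1361 = (σ² + n·σ₀²)/(σ₀²σ²) = 365.3089/(42.7716·23.1361); posterior variance σₙ² = σ₀²σ²/(σ² + n·σ₀²) = 42.7716·23.1361/365.3089 = 2.708853.
Posterior SD = √σₙ² = √(42.7716·23.1361/365.3089) = 1.6459.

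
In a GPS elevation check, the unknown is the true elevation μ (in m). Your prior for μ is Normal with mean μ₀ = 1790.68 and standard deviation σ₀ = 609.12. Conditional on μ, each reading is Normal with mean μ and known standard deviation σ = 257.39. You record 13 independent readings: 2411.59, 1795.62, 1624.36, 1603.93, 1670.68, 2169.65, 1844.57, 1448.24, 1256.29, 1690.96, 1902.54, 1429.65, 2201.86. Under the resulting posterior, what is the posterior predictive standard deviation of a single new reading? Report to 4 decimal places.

For Normal data with known variance σ², a Normal(μ₀, σ₀²) prior on μ is conjugate. Posterior precision = 1/σ₀² + n/σ²; posterior mean is the precision-weighted average of μ₀ and x̄.
σ₀² = 609.12² = 371027.1744, σ² = 257.39² = 66249.6121; σ² + n·σ₀² = 66249.6121 + 13·371027.1744 = 4889602.8793.
Posterior precision = 1/σ₀² + n/σ² = 1/371027.1744 + 13/66249.6121 = (σ² + n·σ₀²)/(σ₀²σ²) = 4889602.8793/(371027.1744·66249.6121); posterior variance σₙ² = σ₀²σ²/(σ² + n·σ₀²) = 371027.1744·66249.6121/4889602.8793 = 5027.076225.
Predictive variance for one new observation = σₙ² + σ² = 371027.1744·66249.6121/4889602.8793 + 66249.6121 = σ²·(σ₀² + 4889602.8793)/4889602.8793 = 66249.6121·5260630.0537/4889602.8793 = 71276.688325; SD = √(66249.6121·5260630.0537/4889602.8793) = 266.9769.

266.9769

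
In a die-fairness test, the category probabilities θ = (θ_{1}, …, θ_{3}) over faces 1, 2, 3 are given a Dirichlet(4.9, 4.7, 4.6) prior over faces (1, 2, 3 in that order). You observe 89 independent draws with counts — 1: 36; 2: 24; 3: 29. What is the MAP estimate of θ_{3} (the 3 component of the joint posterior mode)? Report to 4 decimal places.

The Dirichlet prior is conjugate to the Multinomial likelihood: each posterior αⱼ = prior αⱼ + observed count nⱼ.
Posterior concentration: (40.9, 28.7, 33.6), total = 103.2.
Joint mode component: (α_{3}−1)/(Σα−K) = 32.6/100.2 = 0.3253.

0.3253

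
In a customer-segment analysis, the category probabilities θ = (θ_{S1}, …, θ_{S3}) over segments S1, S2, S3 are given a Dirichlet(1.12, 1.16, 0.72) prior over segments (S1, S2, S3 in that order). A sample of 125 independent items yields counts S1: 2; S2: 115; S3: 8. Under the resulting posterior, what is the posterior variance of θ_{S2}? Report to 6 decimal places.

The Dirichlet prior is conjugate to the Multinomial likelihood: each posterior αⱼ = prior αⱼ + observed count nⱼ.
Posterior concentration: (3.12, 116.16, 8.72), total = 128.00.
Var[θ_j] = α_j(Σα−α_j)/((Σα)²(Σα+1)) = 116.16·11.84/(128.00²·129.00) = 0.000651.

0.000651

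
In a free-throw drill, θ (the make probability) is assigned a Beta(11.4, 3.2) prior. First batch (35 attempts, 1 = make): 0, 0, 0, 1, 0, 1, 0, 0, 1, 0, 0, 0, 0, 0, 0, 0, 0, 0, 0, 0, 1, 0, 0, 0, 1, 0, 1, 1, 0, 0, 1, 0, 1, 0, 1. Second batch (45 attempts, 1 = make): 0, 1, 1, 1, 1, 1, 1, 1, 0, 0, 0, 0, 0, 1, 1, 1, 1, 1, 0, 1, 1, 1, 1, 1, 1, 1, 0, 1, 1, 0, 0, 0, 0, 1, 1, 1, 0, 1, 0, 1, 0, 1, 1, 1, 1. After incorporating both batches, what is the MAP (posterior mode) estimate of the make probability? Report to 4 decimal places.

0.5443

The Beta prior is conjugate to a Binomial/Bernoulli likelihood; the update adds successes to α and failures to β.
After batch 1: Beta(11.4+10, 3.2+25) = Beta(21.4, 28.2).
After batch 2: Beta(21.4+30, 28.2+15) = Beta(51.4, 43.2).
Mode of Beta(a,b) for a,b>1 is (a−1)/(a+b−2) = 50.4/92.6 = 0.5443.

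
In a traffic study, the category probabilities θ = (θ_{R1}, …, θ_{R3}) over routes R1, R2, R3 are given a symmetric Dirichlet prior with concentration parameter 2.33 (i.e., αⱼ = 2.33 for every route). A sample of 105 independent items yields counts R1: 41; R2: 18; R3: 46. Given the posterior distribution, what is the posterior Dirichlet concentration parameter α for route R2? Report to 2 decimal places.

The Dirichlet prior is conjugate to the Multinomial likelihood: each posterior αⱼ = prior αⱼ + observed count nⱼ.
Posterior concentration: (43.33, 20.33, 48.33), total = 111.99.
α_{R2} = 2.33 + 18 = 20.33.

20.33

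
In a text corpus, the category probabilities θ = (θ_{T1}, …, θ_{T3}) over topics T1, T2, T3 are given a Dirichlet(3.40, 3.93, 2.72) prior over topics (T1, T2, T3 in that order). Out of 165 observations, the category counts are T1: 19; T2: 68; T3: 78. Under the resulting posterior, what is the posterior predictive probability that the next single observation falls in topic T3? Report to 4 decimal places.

The Dirichlet prior is conjugate to the Multinomial likelihood: each posterior αⱼ = prior αⱼ + observed count nⱼ.
Posterior concentration: (22.40, 71.93, 80.72), total = 175.05.
P(next = T3 | data) = α_{T3}/Σα = 0.4611.

0.4611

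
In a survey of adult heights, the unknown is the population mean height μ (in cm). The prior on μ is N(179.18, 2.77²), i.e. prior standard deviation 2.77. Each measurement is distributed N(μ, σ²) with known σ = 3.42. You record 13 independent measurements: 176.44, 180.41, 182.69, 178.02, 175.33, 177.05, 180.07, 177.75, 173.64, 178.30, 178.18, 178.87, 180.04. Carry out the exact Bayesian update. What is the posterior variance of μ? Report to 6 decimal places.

For Normal data with known variance σ², a Normal(μ₀, σ₀²) prior on μ is conjugate. Posterior precision = 1/σ₀² + n/σ²; posterior mean is the precision-weighted average of μ₀ and x̄.
σ₀² = 2.77² = 7.6729, σ² = 3.42² = 11.6964; σ² + n·σ₀² = 11.6964 + 13·7.6729 = 111.4441.
Posterior precision = 1/σ₀² + n/σ² = 1/7.6729 + 13/11.6964 = (σ² + n·σ₀²)/(σ₀²σ²) = 111.4441/(7.6729·11.6964); posterior variance σₙ² = σ₀²σ²/(σ² + n·σ₀²) = 7.6729·11.6964/111.4441 = 0.805294.

0.805294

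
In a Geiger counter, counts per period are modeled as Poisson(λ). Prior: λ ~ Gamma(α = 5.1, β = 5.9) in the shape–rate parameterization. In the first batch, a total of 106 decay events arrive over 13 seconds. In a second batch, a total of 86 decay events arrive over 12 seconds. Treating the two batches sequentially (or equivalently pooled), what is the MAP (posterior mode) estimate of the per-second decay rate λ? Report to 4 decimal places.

6.3463

With a Gamma(shape α, rate β) prior, the Poisson likelihood is conjugate: the posterior is Gamma(α + ΣXᵢ, β + n).
After batch 1: Gamma(α+S, β+n) = Gamma(5.1+106, 5.9+13) = Gamma(111.1, 18.9).
After batch 2: Gamma(α+S, β+n) = Gamma(111.1+86, 18.9+12) = Gamma(197.1, 30.9).
Mode of Gamma(α,β) for α≥1 is (α−1)/β = 196.1/30.9 = 6.3463.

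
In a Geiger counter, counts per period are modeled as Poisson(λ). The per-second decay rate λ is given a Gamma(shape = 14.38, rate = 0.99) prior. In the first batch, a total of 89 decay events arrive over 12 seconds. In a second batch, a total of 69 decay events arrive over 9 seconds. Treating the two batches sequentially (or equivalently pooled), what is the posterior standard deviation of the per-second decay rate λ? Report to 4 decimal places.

With a Gamma(shape α, rate β) prior, the Poisson likelihood is conjugate: the posterior is Gamma(α + ΣXᵢ, β + n).
After batch 1: Gamma(α+S, β+n) = Gamma(14.38+89, 0.99+12) = Gamma(103.38, 12.99).
After batch 2: Gamma(α+S, β+n) = Gamma(103.38+69, 12.99+9) = Gamma(172.38, 21.99).
SD = √α/β = √172.38/21.99 = 0.5971.

0.5971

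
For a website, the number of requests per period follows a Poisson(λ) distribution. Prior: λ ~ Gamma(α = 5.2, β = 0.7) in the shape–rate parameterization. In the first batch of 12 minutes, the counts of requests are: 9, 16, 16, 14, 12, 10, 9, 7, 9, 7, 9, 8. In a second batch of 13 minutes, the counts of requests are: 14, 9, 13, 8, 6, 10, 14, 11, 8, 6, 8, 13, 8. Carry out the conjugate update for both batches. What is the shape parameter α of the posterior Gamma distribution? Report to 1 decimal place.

259.2

With a Gamma(shape α, rate β) prior, the Poisson likelihood is conjugate: the posterior is Gamma(α + ΣXᵢ, β + n).
Batch 1: sum of counts S = 126 over n = 12 minutes.
After batch 1: Gamma(α+S, β+n) = Gamma(5.2+126, 0.7+12) = Gamma(131.2, 12.7).
Batch 2: sum of counts S = 128 over n = 13 minutes.
After batch 2: Gamma(α+S, β+n) = Gamma(131.2+128, 12.7+13) = Gamma(259.2, 25.7).
Posterior α = 259.2.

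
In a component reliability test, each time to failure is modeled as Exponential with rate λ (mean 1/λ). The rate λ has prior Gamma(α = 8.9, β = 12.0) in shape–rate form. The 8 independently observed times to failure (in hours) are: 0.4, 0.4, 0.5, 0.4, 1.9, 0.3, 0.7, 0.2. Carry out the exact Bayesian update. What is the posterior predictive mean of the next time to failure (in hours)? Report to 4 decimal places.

With a Gamma(shape α, rate β) prior on the exponential rate λ, the posterior after n observations with total T = Σxᵢ is Gamma(α+n, β+T).
Sum of observations T = 4.8 hours; n = 8.
Posterior: Gamma(8.9+8, 12.0+4.8) = Gamma(16.9, 16.8).
The predictive distribution for the next observation is Lomax; its mean is β/(α−1) = 16.8/15.9 = 1.0566.

1.0566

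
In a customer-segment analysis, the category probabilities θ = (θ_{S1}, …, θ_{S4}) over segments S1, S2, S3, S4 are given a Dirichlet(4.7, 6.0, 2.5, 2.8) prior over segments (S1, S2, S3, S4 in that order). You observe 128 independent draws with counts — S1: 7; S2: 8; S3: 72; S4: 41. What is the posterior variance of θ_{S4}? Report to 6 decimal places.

The Dirichlet prior is conjugate to the Multinomial likelihood: each posterior αⱼ = prior αⱼ + observed count nⱼ.
Posterior concentration: (11.7, 14.0, 74.5, 43.8), total = 144.0.
Var[θ_j] = α_j(Σα−α_j)/((Σα)²(Σα+1)) = 43.8·100.2/(144.0²·145.0) = 0.001460.

0.001460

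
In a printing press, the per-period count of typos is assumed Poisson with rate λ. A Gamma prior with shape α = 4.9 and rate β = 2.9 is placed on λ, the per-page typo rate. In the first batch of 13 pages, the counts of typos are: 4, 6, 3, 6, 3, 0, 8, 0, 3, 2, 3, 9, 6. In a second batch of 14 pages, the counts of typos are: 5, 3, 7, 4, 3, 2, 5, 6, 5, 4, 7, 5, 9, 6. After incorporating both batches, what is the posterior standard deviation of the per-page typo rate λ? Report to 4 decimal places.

With a Gamma(shape α, rate β) prior, the Poisson likelihood is conjugate: the posterior is Gamma(α + ΣXᵢ, β + n).
Batch 1: sum of counts S = 53 over n = 13 pages.
After batch 1: Gamma(α+S, β+n) = Gamma(4.9+53, 2.9+13) = Gamma(57.9, 15.9).
Batch 2: sum of counts S = 71 over n = 14 pages.
After batch 2: Gamma(α+S, β+n) = Gamma(57.9+71, 15.9+14) = Gamma(128.9, 29.9).
SD = √α/β = √128.9/29.9 = 0.3797.

0.3797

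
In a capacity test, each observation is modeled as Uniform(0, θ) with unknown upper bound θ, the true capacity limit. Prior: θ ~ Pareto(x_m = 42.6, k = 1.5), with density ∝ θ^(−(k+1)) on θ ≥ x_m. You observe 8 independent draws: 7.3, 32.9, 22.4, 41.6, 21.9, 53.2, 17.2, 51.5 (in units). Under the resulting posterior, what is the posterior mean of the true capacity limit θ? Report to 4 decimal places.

A Pareto(scale x_m, shape k) prior on the upper bound θ of Uniform(0, θ) is conjugate: posterior is Pareto(max(x_m, max xᵢ), k + n).
Sample maximum = 53.2; prior scale x_m = 42.6 → posterior scale = max = 53.2.
Posterior shape = 1.5 + 8 = 9.5.
E[θ|data] = k·x_m/(k−1) = 9.5·53.2/8.5 = 59.4588.

59.4588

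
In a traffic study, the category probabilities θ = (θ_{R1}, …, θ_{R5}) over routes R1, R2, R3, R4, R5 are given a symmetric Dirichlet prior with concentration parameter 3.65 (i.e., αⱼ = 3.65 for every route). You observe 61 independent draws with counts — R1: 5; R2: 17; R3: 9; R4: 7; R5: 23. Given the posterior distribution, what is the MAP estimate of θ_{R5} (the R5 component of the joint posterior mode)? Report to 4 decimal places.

0.3455

The Dirichlet prior is conjugate to the Multinomial likelihood: each posterior αⱼ = prior αⱼ + observed count nⱼ.
Posterior concentration: (8.65, 20.65, 12.65, 10.65, 26.65), total = 79.25.
Joint mode component: (α_{R5}−1)/(Σα−K) = 25.65/74.25 = 0.3455.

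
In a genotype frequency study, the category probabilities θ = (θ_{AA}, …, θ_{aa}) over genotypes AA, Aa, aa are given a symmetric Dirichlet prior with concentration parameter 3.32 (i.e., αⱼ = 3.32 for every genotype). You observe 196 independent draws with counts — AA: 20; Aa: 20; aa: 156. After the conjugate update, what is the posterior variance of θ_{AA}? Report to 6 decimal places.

The Dirichlet prior is conjugate to the Multinomial likelihood: each posterior αⱼ = prior αⱼ + observed count nⱼ.
Posterior concentration: (23.32, 23.32, 159.32), total = 205.96.
Var[θ_j] = α_j(Σα−α_j)/((Σα)²(Σα+1)) = 23.32·182.64/(205.96²·206.96) = 0.000485.

0.000485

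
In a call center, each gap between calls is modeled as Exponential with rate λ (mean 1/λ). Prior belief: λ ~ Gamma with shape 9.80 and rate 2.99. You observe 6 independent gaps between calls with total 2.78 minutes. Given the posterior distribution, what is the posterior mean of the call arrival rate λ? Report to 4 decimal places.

2.7383

With a Gamma(shape α, rate β) prior on the exponential rate λ, the posterior after n observations with total T = Σxᵢ is Gamma(α+n, β+T).
Posterior: Gamma(9.80+6, 2.99+2.78) = Gamma(15.80, 5.77).
Posterior mean of λ = α/β = 15.80/5.77 = 2.7383.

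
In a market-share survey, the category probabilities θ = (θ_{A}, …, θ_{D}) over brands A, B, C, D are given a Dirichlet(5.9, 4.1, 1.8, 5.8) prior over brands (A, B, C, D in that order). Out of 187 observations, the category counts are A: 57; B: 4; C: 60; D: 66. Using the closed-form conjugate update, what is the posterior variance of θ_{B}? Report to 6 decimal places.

The Dirichlet prior is conjugate to the Multinomial likelihood: each posterior αⱼ = prior αⱼ + observed count nⱼ.
Posterior concentration: (62.9, 8.1, 61.8, 71.8), total = 204.6.
Var[θ_j] = α_j(Σα−α_j)/((Σα)²(Σα+1)) = 8.1·196.5/(204.6²·205.6) = 0.000185.

0.000185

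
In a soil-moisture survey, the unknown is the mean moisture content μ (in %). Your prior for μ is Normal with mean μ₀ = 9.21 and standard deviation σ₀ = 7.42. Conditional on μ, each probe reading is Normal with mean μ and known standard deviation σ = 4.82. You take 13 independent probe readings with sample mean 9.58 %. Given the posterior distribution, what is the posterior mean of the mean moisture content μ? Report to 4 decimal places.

For Normal data with known variance σ², a Normal(μ₀, σ₀²) prior on μ is conjugate. Posterior precision = 1/σ₀² + n/σ²; posterior mean is the precision-weighted average of μ₀ and x̄.
n·x̄ = 13·9.58 = 124.54.
σ₀² = 7.42² = 55.0564, σ² = 4.82² = 23.2324; σ² + n·σ₀² = 23.2324 + 13·55.0564 = 738.9656.
Posterior mean = (μ₀/σ₀² + n·x̄/σ²)/(1/σ₀² + n/σ²) = (σ²·μ₀ + σ₀²·n·x̄)/(σ² + n·σ₀²) = (23.2324·9.21 + 55.0564·124.54)/738.9656 = 7070.69446/738.9656 = 9.5684.

9.5684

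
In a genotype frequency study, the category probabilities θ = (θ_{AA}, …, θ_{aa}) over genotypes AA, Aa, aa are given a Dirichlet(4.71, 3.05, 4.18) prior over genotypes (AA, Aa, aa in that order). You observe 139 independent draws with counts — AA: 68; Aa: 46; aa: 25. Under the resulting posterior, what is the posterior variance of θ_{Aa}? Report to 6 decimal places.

The Dirichlet prior is conjugate to the Multinomial likelihood: each posterior αⱼ = prior αⱼ + observed count nⱼ.
Posterior concentration: (72.71, 49.05, 29.18), total = 150.94.
Var[θ_j] = α_j(Σα−α_j)/((Σα)²(Σα+1)) = 49.05·101.89/(150.94²·151.94) = 0.001444.

0.001444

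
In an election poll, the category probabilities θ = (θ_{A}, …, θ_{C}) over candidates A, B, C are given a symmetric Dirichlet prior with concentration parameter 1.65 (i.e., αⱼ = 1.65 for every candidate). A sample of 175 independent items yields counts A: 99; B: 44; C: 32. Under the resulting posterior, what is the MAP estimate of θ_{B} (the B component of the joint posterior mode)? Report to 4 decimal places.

The Dirichlet prior is conjugate to the Multinomial likelihood: each posterior αⱼ = prior αⱼ + observed count nⱼ.
Posterior concentration: (100.65, 45.65, 33.65), total = 179.95.
Joint mode component: (α_{B}−1)/(Σα−K) = 44.65/176.95 = 0.2523.

0.2523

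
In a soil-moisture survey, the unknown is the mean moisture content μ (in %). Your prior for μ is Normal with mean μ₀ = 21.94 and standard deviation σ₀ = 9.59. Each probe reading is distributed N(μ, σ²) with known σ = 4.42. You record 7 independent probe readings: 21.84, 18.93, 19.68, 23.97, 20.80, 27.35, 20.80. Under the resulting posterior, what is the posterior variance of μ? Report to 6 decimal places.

2.708714

For Normal data with known variance σ², a Normal(μ₀, σ₀²) prior on μ is conjugate. Posterior precision = 1/σ₀² + n/σ²; posterior mean is the precision-weighted average of μ₀ and x̄.
σ₀² = 9.59² = 91.9681, σ² = 4.42² = 19.5364; σ² + n·σ₀² = 19.5364 + 7·91.9681 = 663.3131.
Posterior precision = 1/σ₀² + n/σ² = 1/91.9681 + 7/19.5364 = (σ² + n·σ₀²)/(σ₀²σ²) = 663.3131/(91.9681·19.5364); posterior variance σₙ² = σ₀²σ²/(σ² + n·σ₀²) = 91.9681·19.5364/663.3131 = 2.708714.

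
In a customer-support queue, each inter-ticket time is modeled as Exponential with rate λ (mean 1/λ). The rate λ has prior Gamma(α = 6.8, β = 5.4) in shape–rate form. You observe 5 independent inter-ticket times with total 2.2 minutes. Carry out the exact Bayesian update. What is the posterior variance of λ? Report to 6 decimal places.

0.204294

With a Gamma(shape α, rate β) prior on the exponential rate λ, the posterior after n observations with total T = Σxᵢ is Gamma(α+n, β+T).
Posterior: Gamma(6.8+5, 5.4+2.2) = Gamma(11.8, 7.6).
Var = α/β² = 0.204294.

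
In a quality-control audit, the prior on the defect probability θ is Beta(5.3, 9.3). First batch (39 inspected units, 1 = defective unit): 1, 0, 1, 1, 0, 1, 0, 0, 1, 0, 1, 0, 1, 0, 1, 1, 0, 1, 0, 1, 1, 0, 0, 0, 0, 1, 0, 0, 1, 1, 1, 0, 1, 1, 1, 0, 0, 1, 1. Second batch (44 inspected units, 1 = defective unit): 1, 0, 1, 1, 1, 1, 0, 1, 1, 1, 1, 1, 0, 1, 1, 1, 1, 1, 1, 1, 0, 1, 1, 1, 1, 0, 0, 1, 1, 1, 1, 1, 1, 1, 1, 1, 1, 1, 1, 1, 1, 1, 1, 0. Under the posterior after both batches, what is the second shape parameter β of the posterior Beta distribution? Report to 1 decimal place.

The Beta prior is conjugate to a Binomial/Bernoulli likelihood; the update adds successes to α and failures to β.
After batch 1: Beta(5.3+21, 9.3+18) = Beta(26.3, 27.3).
After batch 2: Beta(26.3+37, 27.3+7) = Beta(63.3, 34.3).
Posterior β = 34.3.

34.3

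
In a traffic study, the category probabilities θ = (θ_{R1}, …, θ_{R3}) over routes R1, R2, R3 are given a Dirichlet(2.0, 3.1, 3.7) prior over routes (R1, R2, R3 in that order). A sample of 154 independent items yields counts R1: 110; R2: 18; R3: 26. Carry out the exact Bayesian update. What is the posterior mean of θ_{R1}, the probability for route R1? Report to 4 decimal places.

0.6880

The Dirichlet prior is conjugate to the Multinomial likelihood: each posterior αⱼ = prior αⱼ + observed count nⱼ.
Posterior concentration: (112.0, 21.1, 29.7), total = 162.8.
E[θ_{R1}|data] = α_{R1}/Σα = 112.0/162.8 = 0.6880.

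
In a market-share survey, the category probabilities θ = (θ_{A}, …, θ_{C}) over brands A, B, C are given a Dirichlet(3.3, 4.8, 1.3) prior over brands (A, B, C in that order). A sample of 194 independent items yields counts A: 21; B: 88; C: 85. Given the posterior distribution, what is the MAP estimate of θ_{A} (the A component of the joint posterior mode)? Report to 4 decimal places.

The Dirichlet prior is conjugate to the Multinomial likelihood: each posterior αⱼ = prior αⱼ + observed count nⱼ.
Posterior concentration: (24.3, 92.8, 86.3), total = 203.4.
Joint mode component: (α_{A}−1)/(Σα−K) = 23.3/200.4 = 0.1163.

0.1163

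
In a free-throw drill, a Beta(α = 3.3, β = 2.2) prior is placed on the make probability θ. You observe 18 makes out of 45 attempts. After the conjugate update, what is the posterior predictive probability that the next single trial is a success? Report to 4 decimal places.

0.4218

The Beta prior is conjugate to a Binomial/Bernoulli likelihood; the update adds successes to α and failures to β.
Posterior: Beta(α+k, β+n−k) = Beta(3.3+18, 2.2+27) = Beta(21.3, 29.2).
For a single future Bernoulli trial, P(success | data) = α/(α+β) = 0.4218.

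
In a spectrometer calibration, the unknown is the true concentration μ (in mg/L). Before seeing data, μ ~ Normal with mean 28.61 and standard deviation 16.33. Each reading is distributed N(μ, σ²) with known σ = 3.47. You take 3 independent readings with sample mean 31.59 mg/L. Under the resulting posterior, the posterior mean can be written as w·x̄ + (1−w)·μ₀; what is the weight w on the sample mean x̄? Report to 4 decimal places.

0.9852

For Normal data with known variance σ², a Normal(μ₀, σ₀²) prior on μ is conjugate. Posterior precision = 1/σ₀² + n/σ²; posterior mean is the precision-weighted average of μ₀ and x̄.
σ₀² = 16.33² = 266.6689, σ² = 3.47² = 12.0409. Prior precision 1/σ₀² = 1/266.6689; data precision n/σ² = 3/12.0409.
w = (n/σ²)/(1/σ₀² + n/σ²) = n·σ₀²/(σ² + n·σ₀²) = 3·266.6689/(12.0409 + 3·266.6689) = 800.0067/812.0476 = 0.9852.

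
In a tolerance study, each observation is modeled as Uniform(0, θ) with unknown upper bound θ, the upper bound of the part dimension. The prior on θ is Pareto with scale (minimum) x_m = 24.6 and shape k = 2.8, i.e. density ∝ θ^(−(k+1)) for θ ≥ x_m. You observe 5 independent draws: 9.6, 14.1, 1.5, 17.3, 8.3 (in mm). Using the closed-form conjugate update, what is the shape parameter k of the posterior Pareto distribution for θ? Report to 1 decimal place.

A Pareto(scale x_m, shape k) prior on the upper bound θ of Uniform(0, θ) is conjugate: posterior is Pareto(max(x_m, max xᵢ), k + n).
Sample maximum = 17.3; prior scale x_m = 24.6 → posterior scale = max = 24.6.
Posterior shape = 2.8 + 5 = 7.8.
Posterior shape k = 7.8.

7.8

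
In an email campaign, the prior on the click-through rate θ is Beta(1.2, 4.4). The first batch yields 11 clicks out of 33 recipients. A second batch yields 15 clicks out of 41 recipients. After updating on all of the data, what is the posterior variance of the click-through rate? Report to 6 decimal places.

The Beta prior is conjugate to a Binomial/Bernoulli likelihood; the update adds successes to α and failures to β.
After batch 1: Beta(1.2+11, 4.4+22) = Beta(12.2, 26.4).
After batch 2: Beta(12.2+15, 26.4+26) = Beta(27.2, 52.4).
Var = αβ/((α+β)²(α+β+1)) = 27.2·52.4/(79.6²·80.6) = 0.002791.

0.002791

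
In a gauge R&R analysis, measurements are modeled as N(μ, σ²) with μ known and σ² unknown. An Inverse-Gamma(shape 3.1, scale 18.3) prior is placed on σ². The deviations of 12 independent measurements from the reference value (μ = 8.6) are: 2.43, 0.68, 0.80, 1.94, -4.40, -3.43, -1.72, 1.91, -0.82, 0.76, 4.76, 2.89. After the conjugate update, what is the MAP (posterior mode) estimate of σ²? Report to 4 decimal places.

5.8100

With known mean μ and an Inverse-Gamma(α, β) prior on σ², the Normal likelihood is conjugate: posterior is Inv-Gamma(α + n/2, β + Σ(xᵢ−μ)²/2).
Σ(xᵢ−μ)² = (2.43)² + (0.68)² + (0.80)² + (1.94)² + (-4.40)² + (-3.43)² + (-1.72)² + (1.91)² + (-0.82)² + (0.76)² + (4.76)² + (2.89)² = 80.7620.
Posterior: Inv-Gamma(3.1 + 12/2, 18.3 + 80.7620/2) = Inv-Gamma(9.10, 58.68100).
Mode = β/(α+1) = 58.68100/10.10 = 5.8100.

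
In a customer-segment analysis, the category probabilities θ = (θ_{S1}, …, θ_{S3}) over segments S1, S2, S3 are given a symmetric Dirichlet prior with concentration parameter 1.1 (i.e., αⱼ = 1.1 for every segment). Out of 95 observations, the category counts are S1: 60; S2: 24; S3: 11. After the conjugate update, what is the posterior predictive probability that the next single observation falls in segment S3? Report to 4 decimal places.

0.1231

The Dirichlet prior is conjugate to the Multinomial likelihood: each posterior αⱼ = prior αⱼ + observed count nⱼ.
Posterior concentration: (61.1, 25.1, 12.1), total = 98.3.
P(next = S3 | data) = α_{S3}/Σα = 0.1231.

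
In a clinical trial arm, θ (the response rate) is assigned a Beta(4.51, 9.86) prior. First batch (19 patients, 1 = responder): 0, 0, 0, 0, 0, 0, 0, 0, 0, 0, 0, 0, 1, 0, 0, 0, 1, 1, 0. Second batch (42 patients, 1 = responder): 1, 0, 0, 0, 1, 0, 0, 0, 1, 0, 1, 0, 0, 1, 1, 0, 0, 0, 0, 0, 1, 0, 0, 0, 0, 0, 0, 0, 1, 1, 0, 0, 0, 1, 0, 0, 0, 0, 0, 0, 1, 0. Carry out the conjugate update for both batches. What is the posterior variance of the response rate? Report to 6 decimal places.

The Beta prior is conjugate to a Binomial/Bernoulli likelihood; the update adds successes to α and failures to β.
After batch 1: Beta(4.51+3, 9.86+16) = Beta(7.51, 25.86).
After batch 2: Beta(7.51+11, 25.86+31) = Beta(18.51, 56.86).
Var = αβ/((α+β)²(α+β+1)) = 18.51·56.86/(75.37²·76.37) = 0.002426.

0.002426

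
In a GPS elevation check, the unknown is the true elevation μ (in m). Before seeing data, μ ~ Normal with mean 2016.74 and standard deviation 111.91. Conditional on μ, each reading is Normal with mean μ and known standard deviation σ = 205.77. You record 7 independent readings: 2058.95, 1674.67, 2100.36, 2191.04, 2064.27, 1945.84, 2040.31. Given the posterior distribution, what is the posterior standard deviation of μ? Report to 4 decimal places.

For Normal data with known variance σ², a Normal(μ₀, σ₀²) prior on μ is conjugate. Posterior precision = 1/σ₀² + n/σ²; posterior mean is the precision-weighted average of μ₀ and x̄.
σ₀² = 111.91² = 12523.8481, σ² = 205.77² = 42341.2929; σ² + n·σ₀² = 42341.2929 + 7·12523.8481 = 130008.2296.
Posterior precision = 1/σ₀² + n/σ² = 1/12523.8481 + 7/42341.2929 = (σ² + n·σ₀²)/(σ₀²σ²) = 130008.2296/(12523.8481·42341.2929); posterior variance σₙ² = σ₀²σ²/(σ² + n·σ₀²) = 12523.8481·42341.2929/130008.2296 = 4078.787337.
Posterior SD = √σₙ² = √(12523.8481·42341.2929/130008.2296) = 63.8654.

63.8654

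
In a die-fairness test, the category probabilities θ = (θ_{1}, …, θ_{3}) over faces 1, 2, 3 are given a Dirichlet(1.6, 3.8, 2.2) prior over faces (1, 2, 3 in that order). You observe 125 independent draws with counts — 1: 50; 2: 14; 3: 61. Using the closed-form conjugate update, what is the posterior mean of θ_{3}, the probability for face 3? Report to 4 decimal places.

0.4766

The Dirichlet prior is conjugate to the Multinomial likelihood: each posterior αⱼ = prior αⱼ + observed count nⱼ.
Posterior concentration: (51.6, 17.8, 63.2), total = 132.6.
E[θ_{3}|data] = α_{3}/Σα = 63.2/132.6 = 0.4766.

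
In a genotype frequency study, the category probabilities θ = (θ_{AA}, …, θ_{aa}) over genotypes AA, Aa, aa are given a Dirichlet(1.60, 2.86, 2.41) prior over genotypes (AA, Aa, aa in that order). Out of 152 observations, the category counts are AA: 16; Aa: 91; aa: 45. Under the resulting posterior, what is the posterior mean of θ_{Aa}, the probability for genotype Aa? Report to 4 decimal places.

The Dirichlet prior is conjugate to the Multinomial likelihood: each posterior αⱼ = prior αⱼ + observed count nⱼ.
Posterior concentration: (17.60, 93.86, 47.41), total = 158.87.
E[θ_{Aa}|data] = α_{Aa}/Σα = 93.86/158.87 = 0.5908.

0.5908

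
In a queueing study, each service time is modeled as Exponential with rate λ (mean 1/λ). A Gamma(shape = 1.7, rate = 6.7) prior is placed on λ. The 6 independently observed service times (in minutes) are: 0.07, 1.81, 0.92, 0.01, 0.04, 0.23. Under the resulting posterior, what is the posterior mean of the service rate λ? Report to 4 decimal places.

With a Gamma(shape α, rate β) prior on the exponential rate λ, the posterior after n observations with total T = Σxᵢ is Gamma(α+n, β+T).
Sum of observations T = 3.08 minutes; n = 6.
Posterior: Gamma(1.7+6, 6.7+3.08) = Gamma(7.7, 9.78).
Posterior mean of λ = α/β = 7.7/9.78 = 0.7873.

0.7873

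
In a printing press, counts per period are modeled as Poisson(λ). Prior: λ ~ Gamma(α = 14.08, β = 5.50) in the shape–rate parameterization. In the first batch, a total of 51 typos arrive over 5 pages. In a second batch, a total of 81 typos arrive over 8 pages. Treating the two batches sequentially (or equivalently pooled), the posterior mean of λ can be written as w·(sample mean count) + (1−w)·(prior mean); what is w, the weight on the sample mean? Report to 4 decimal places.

0.7027

With a Gamma(shape α, rate β) prior, the Poisson likelihood is conjugate: the posterior is Gamma(α + ΣXᵢ, β + n).
Total number of pages: n = 5 + 8 = 13.
Posterior mean = (α₀+S)/(β₀+n) = [n/(β₀+n)]·(S/n) + [β₀/(β₀+n)]·(α₀/β₀), so only n and β₀ enter the weight.
Weight on data w = n/(β₀+n) = 13/(5.50+13) = 13/18.50 = 0.7027.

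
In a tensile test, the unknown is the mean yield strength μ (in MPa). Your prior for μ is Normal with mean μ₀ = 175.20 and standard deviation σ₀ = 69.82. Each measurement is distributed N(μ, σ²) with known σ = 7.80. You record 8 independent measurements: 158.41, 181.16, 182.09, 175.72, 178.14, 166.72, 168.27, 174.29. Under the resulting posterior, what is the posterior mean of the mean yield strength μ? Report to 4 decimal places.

173.1033

For Normal data with known variance σ², a Normal(μ₀, σ₀²) prior on μ is conjugate. Posterior precision = 1/σ₀² + n/σ²; posterior mean is the precision-weighted average of μ₀ and x̄.
Σxᵢ = 158.41 + 181.16 + 182.09 + 175.72 + 178.14 + 166.72 + 168.27 + 174.29 = 1384.8, so n·x̄ = 1384.8.
σ₀² = 69.82² = 4874.8324, σ² = 7.80² = 60.84; σ² + n·σ₀² = 60.84 + 8·4874.8324 = 39059.4992.
Posterior mean = (μ₀/σ₀² + n·x̄/σ²)/(1/σ₀² + n/σ²) = (σ²·μ₀ + σ₀²·n·x̄)/(σ² + n·σ₀²) = (60.84·175.20 + 4874.8324·1384.8)/39059.4992 = 6761327.07552/39059.4992 = 173.1033.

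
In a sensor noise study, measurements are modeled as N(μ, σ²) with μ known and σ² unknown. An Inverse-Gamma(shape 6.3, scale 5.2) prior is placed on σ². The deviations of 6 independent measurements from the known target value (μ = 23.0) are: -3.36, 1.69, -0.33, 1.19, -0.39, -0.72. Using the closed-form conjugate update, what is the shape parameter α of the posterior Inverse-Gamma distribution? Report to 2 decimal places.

9.30

With known mean μ and an Inverse-Gamma(α, β) prior on σ², the Normal likelihood is conjugate: posterior is Inv-Gamma(α + n/2, β + Σ(xᵢ−μ)²/2).
Σ(xᵢ−μ)² = (-3.36)² + (1.69)² + (-0.33)² + (1.19)² + (-0.39)² + (-0.72)² = 16.3412.
Posterior: Inv-Gamma(6.3 + 6/2, 5.2 + 16.3412/2) = Inv-Gamma(9.30, 13.37060).
Posterior α = 9.30.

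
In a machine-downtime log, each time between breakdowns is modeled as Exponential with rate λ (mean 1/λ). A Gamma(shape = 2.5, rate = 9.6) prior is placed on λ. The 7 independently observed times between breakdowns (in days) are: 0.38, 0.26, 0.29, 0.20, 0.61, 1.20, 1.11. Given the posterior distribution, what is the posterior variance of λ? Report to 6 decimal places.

With a Gamma(shape α, rate β) prior on the exponential rate λ, the posterior after n observations with total T = Σxᵢ is Gamma(α+n, β+T).
Sum of observations T = 4.05 days; n = 7.
Posterior: Gamma(2.5+7, 9.6+4.05) = Gamma(9.5, 13.65).
Var = α/β² = 0.050987.

0.050987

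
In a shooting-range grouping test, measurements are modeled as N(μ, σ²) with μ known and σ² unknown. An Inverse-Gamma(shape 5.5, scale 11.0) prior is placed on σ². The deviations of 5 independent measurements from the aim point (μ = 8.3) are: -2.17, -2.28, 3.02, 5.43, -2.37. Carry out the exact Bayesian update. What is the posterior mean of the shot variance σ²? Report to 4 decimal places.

5.4378

With known mean μ and an Inverse-Gamma(α, β) prior on σ², the Normal likelihood is conjugate: posterior is Inv-Gamma(α + n/2, β + Σ(xᵢ−μ)²/2).
Σ(xᵢ−μ)² = (-2.17)² + (-2.28)² + (3.02)² + (5.43)² + (-2.37)² = 54.1295.
Posterior: Inv-Gamma(5.5 + 5/2, 11.0 + 54.1295/2) = Inv-Gamma(8.00, 38.06475).
E[σ²|data] = β/(α−1) = 38.06475/7.00 = 5.4378.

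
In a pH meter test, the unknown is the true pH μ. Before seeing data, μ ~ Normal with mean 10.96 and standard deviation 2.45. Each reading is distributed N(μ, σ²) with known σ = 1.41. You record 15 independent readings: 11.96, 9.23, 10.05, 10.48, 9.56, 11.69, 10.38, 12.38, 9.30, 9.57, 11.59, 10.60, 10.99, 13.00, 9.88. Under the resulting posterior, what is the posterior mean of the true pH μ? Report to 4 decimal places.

For Normal data with known variance σ², a Normal(μ₀, σ₀²) prior on μ is conjugate. Posterior precision = 1/σ₀² + n/σ²; posterior mean is the precision-weighted average of μ₀ and x̄.
Σxᵢ = 11.96 + 9.23 + 10.05 + 10.48 + 9.56 + 11.69 + 10.38 + 12.38 + 9.30 + 9.57 + 11.59 + 10.60 + 10.99 + 13.00 + 9.88 = 160.66, so n·x̄ = 160.66.
σ₀² = 2.45² = 6.0025, σ² = 1.41² = 1.9881; σ² + n·σ₀² = 1.9881 + 15·6.0025 = 92.0256.
Posterior mean = (μ₀/σ₀² + n·x̄/σ²)/(1/σ₀² + n/σ²) = (σ²·μ₀ + σ₀²·n·x̄)/(σ² + n·σ₀²) = (1.9881·10.96 + 6.0025·160.66)/92.0256 = 986.151226/92.0256 = 10.7161.

10.7161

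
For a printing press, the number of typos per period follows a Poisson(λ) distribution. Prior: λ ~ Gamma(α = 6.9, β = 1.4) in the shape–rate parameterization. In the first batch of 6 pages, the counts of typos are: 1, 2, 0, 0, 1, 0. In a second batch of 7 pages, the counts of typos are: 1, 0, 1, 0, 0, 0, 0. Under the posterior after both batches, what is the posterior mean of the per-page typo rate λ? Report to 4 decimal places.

0.8958

With a Gamma(shape α, rate β) prior, the Poisson likelihood is conjugate: the posterior is Gamma(α + ΣXᵢ, β + n).
Batch 1: sum of counts S = 4 over n = 6 pages.
After batch 1: Gamma(α+S, β+n) = Gamma(6.9+4, 1.4+6) = Gamma(10.9, 7.4).
Batch 2: sum of counts S = 2 over n = 7 pages.
After batch 2: Gamma(α+S, β+n) = Gamma(10.9+2, 7.4+7) = Gamma(12.9, 14.4).
Posterior mean = α/β = 12.9/14.4 = 0.8958.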